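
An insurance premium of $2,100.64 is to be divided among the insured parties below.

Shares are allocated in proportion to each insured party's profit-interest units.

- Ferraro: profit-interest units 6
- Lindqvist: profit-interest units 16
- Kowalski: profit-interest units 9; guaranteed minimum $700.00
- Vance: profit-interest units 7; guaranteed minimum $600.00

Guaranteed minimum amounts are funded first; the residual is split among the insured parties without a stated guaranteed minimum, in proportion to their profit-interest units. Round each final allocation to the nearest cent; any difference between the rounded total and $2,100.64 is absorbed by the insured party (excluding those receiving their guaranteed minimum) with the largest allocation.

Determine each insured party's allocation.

Ferraro: $218.36 | Lindqvist: $582.28 | Kowalski: $700.00 | Vance: $600.00

Guaranteed amounts: Kowalski $700.00; Vance $600.00. Remaining pool $800.64.
Remaining pool split over remaining profit-interest units 22: Ferraro 218.3564 → $218.36; Lindqvist 582.2836 → $582.28.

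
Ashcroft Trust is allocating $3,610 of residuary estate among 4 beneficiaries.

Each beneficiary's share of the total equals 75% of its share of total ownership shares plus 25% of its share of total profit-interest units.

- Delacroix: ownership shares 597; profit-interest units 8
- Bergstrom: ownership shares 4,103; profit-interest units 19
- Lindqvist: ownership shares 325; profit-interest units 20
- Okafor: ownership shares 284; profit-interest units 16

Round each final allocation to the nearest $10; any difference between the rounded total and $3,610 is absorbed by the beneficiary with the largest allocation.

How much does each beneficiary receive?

Delacroix: $420 | Bergstrom: $2,370 | Lindqvist: $450 | Okafor: $370

Totals — ownership shares 5,309, profit-interest units 63.
Composite weights (75% ownership shares + 25% profit-interest units): Delacroix 0.1161; Bergstrom 0.6550; Lindqvist 0.1253; Okafor 0.1036.
Proportional shares: Delacroix 419.06; Bergstrom 2,364.64; Lindqvist 452.25; Okafor 374.04.
After rounding ($10): Delacroix $420; Bergstrom $2,360; Lindqvist $450; Okafor $370. Sum = $3,600.
Difference $3,610 − $3,600 = +$10 applied to largest allocation (Bergstrom): Bergstrom becomes $2,370.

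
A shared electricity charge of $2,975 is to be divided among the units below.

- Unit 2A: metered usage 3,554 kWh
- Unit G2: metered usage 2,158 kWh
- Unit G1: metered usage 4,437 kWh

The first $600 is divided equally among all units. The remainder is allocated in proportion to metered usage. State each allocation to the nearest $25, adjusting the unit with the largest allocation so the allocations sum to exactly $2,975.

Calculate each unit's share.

Unit 2A: $1,025 · Unit G2: $700 · Unit G1: $1,250

Equal tier: $600 ÷ 3 = $200 apiece.
Remainder $2,375 by metered usage (total 10,149): Unit 2A 831.68 → $825; Unit G2 505.00 → $500; Unit G1 1,038.32 → $1,050.
Totals: Unit 2A $200 + $825 = $1,025; Unit G2 $200 + $500 = $700; Unit G1 $200 + $1,050 = $1,250.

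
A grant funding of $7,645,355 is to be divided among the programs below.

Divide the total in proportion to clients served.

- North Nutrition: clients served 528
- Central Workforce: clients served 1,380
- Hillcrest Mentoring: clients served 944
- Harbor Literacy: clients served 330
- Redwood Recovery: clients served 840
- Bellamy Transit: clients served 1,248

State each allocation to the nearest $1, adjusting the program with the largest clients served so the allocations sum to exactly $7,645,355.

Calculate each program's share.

Total clients served = 5,270.
Raw shares: North Nutrition 528/5,270 × $7,645,355 = 765,986.23; Central Workforce 1,380/5,270 × $7,645,355 = 2,002,009.47; Hillcrest Mentoring 944/5,270 × $7,645,355 = 1,369,490.54; Harbor Literacy 330/5,270 × $7,645,355 = 478,741.39; Redwood Recovery 840/5,270 × $7,645,355 = 1,218,614.46; Bellamy Transit 1,248/5,270 × $7,645,355 = 1,810,512.91.
Rounded to nearest $1: North Nutrition $765,986; Central Workforce $2,002,009; Hillcrest Mentoring $1,369,491; Harbor Literacy $478,741; Redwood Recovery $1,218,614; Bellamy Transit $1,810,513. Sum = $7,645,354.
Difference $7,645,355 − $7,645,354 = +$1 applied to largest clients served (Central Workforce): Central Workforce becomes $2,002,010.

North Nutrition: $765,986; Central Workforce: $2,002,010; Hillcrest Mentoring: $1,369,491; Harbor Literacy: $478,741; Redwood Recovery: $1,218,614; Bellamy Transit: $1,810,513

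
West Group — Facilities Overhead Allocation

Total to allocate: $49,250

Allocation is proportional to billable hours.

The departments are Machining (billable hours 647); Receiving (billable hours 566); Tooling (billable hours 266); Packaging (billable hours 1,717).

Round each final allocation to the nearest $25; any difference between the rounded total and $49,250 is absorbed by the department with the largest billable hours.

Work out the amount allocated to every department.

Machining: $9,975; Receiving: $8,725; Tooling: $4,100; Packaging: $26,450

Sum of billable hours: 647 + 566 + 266 + 1,717 = 3,196.
Pro-rata amounts: Machining 9,970.20; Receiving 8,722.00; Tooling 4,099.03; Packaging 26,458.78.
Rounded to nearest $25: Machining $9,975; Receiving $8,725; Tooling $4,100; Packaging $26,450. Sum = $49,250.
No rounding difference to absorb.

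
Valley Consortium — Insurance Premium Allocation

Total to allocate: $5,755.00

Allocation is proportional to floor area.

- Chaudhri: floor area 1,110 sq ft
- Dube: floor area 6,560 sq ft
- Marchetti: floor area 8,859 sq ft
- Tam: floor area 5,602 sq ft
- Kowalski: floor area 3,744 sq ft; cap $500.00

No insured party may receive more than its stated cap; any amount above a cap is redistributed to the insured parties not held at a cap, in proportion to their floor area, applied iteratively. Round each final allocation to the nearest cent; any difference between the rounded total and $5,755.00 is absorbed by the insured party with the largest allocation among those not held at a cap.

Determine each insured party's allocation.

Sum of floor area: 25,875.
Unconstrained shares: Chaudhri 246.8812; Dube 1,459.0454; Marchetti 1,970.3786; Tam 1,245.9714; Kowalski 832.7235.
Held at cap: Kowalski ($500.00); residual $5,255.00 reallocated over remaining floor area 22,131.
Redistributed shares: Chaudhri 263.5692 → $263.57; Dube 1,557.6702 → $1,557.67; Marchetti 2,103.5672 → $2,103.57; Tam 1,330.1934 → $1,330.19.

Chaudhri: $263.57 · Dube: $1,557.67 · Marchetti: $2,103.57 · Tam: $1,330.19 · Kowalski: $500.00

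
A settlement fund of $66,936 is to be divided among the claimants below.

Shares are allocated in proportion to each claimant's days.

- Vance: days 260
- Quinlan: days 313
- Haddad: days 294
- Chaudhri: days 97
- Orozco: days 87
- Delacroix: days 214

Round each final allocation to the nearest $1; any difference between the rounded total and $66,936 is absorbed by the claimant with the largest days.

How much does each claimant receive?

Vance: $13,758 | Quinlan: $16,560 | Haddad: $15,557 | Chaudhri: $5,133 | Orozco: $4,604 | Delacroix: $11,324

Sum of days: 260 + 313 + 294 + 97 + 87 + 214 = 1,265.
Unrounded shares: Vance 13,757.60; Quinlan 16,562.03; Haddad 15,556.67; Chaudhri 5,132.64; Orozco 4,603.504; Delacroix 11,323.56.
Rounded to nearest $1: Vance $13,758; Quinlan $16,562; Haddad $15,557; Chaudhri $5,133; Orozco $4,604; Delacroix $11,324. Sum = $66,938.
Difference $66,936 − $66,938 = −$2 applied to largest days (Quinlan): Quinlan becomes $16,560.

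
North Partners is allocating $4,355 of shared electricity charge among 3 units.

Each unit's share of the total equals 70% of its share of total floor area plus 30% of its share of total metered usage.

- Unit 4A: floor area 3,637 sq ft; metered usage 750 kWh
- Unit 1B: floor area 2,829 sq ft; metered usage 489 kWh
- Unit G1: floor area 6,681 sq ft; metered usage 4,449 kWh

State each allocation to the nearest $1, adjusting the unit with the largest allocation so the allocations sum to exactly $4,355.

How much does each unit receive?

Unit 4A: $1,016; Unit 1B: $768; Unit G1: $2,571

Floor area total 13,147; metered usage total 5,688.
Composite weights (70% floor area + 30% metered usage): Unit 4A 0.2332; Unit 1B 0.1764; Unit G1 0.5904.
Raw shares: Unit 4A 1,015.61; Unit 1B 768.30; Unit G1 2,571.09.
After rounding ($1): Unit 4A $1,016; Unit 1B $768; Unit G1 $2,571. Sum = $4,355.
Sum already equals the total — no adjustment.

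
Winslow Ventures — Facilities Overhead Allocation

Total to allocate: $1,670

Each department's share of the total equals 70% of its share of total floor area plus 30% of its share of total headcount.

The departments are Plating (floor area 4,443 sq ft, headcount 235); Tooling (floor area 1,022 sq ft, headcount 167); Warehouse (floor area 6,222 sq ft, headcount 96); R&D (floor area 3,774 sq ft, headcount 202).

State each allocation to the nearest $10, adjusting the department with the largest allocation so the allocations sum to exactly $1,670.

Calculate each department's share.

Plating: $500 · Tooling: $200 · Warehouse: $540 · R&D: $430

Totals — floor area 15,461, headcount 700.
Blended shares (70% floor area + 30% headcount): Plating 0.3019; Tooling 0.1178; Warehouse 0.3228; R&D 0.2574.
Unrounded shares: Plating 504.13; Tooling 196.80; Warehouse 539.15; R&D 429.92.
Rounded to nearest $10: Plating $500; Tooling $200; Warehouse $540; R&D $430. Sum = $1,670.
Rounded total matches; no reconciliation needed.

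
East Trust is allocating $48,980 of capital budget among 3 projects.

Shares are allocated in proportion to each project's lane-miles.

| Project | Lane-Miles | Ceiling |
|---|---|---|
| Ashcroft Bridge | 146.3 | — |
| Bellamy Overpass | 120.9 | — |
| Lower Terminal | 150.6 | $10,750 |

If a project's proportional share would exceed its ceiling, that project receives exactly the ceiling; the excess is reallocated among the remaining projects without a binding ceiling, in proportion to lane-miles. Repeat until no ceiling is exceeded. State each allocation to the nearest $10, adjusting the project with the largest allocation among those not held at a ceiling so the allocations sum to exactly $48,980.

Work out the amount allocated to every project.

Lane-miles total: 417.8.
Unconstrained shares: Ashcroft Bridge 17,151.21; Bellamy Overpass 14,173.48; Lower Terminal 17,655.31.
Cap binds for Lower Terminal ($10,750); balance $38,230 reallocated over remaining lane-miles 267.2.
Redistributed shares: Ashcroft Bridge 20,932.07 → $20,930; Bellamy Overpass 17,297.93 → $17,300.

Ashcroft Bridge: $20,930; Bellamy Overpass: $17,300; Lower Terminal: $10,750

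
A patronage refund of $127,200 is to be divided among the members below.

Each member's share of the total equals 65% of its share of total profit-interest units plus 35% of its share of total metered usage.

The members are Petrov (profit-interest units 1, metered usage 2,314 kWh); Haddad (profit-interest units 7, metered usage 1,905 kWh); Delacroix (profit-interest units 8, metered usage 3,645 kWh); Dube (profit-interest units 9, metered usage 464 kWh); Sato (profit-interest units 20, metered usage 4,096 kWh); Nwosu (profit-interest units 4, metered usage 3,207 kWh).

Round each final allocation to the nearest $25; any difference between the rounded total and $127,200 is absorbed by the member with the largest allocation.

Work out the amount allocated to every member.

Petrov: $8,275 | Haddad: $17,225 | Delacroix: $23,875 | Dube: $16,500 | Sato: $45,450 | Nwosu: $15,875

Totals — profit-interest units 49, metered usage 15,631.
Combined weights (65% profit-interest units + 35% metered usage): Petrov 0.0651; Haddad 0.1355; Delacroix 0.1877; Dube 0.1298; Sato 0.3570; Nwosu 0.1249.
Unrounded shares: Petrov 8,278.05; Haddad 17,237.22; Delacroix 23,880.41; Dube 16,507.68; Sato 45,413.11; Nwosu 15,883.52.
Rounded to nearest $25: Petrov $8,275; Haddad $17,225; Delacroix $23,875; Dube $16,500; Sato $45,425; Nwosu $15,875. Sum = $127,175.
Difference $127,200 − $127,175 = +$25 applied to largest allocation (Sato): Sato becomes $45,450.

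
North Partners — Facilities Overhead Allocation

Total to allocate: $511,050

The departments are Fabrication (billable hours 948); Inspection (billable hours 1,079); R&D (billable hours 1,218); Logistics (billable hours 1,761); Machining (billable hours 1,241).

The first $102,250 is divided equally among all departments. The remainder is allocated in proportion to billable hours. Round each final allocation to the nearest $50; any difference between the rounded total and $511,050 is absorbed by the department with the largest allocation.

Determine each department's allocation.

First tranche $102,250 split equally: $20,450 each.
Remainder $408,800 by billable hours (total 6,247): Fabrication 62,036.56 → $62,050; Inspection 70,609.12 → $70,600; R&D 79,705.20 → $79,700; Logistics 115,238.80 → $115,250; Machining 81,210.31 → $81,200.
Totals: Fabrication $20,450 + $62,050 = $82,500; Inspection $20,450 + $70,600 = $91,050; R&D $20,450 + $79,700 = $100,150; Logistics $20,450 + $115,250 = $135,700; Machining $20,450 + $81,200 = $101,650.

Fabrication: $82,500; Inspection: $91,050; R&D: $100,150; Logistics: $135,700; Machining: $101,650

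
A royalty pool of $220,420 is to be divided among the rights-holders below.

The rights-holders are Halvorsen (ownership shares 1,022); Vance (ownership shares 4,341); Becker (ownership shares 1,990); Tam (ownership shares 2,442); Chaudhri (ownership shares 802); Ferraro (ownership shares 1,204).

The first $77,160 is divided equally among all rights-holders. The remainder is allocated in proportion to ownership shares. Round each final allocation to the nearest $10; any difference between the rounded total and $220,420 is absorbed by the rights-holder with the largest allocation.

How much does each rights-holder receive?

$77,160 shared equally gives $12,860 per rights-holder.
Remainder $143,260 by ownership shares (total 11,801): Halvorsen 12,406.72 → $12,410; Vance 52,698.22 → $52,700; Becker 24,157.90 → $24,160; Tam 29,645.02 → $29,650; Chaudhri 9,736.00 → $9,740; Ferraro 14,616.14 → $14,620.
Rounding difference −$20 on remainder applied to Vance.
Totals: Halvorsen $12,860 + $12,410 = $25,270; Vance $12,860 + $52,680 = $65,540; Becker $12,860 + $24,160 = $37,020; Tam $12,860 + $29,650 = $42,510; Chaudhri $12,860 + $9,740 = $22,600; Ferraro $12,860 + $14,620 = $27,480.

Halvorsen: $25,270 · Vance: $65,540 · Becker: $37,020 · Tam: $42,510 · Chaudhri: $22,600 · Ferraro: $27,480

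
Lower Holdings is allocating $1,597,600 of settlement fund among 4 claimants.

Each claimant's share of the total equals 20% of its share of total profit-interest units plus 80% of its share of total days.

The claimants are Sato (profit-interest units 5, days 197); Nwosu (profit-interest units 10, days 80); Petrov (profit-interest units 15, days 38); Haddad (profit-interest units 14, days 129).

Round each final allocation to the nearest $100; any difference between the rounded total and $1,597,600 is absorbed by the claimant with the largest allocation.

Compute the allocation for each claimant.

Profit-interest units total 44; days total 444.
Blended shares (20% profit-interest units + 80% days): Sato 0.3777; Nwosu 0.1896; Petrov 0.1367; Haddad 0.2961.
Raw shares: Sato 603,385.13; Nwosu 302,902.87; Petrov 218,312.50; Haddad 472,999.51.
After rounding ($100): Sato $603,400; Nwosu $302,900; Petrov $218,300; Haddad $473,000. Sum = $1,597,600.
No rounding difference to absorb.

Sato: $603,400; Nwosu: $302,900; Petrov: $218,300; Haddad: $473,000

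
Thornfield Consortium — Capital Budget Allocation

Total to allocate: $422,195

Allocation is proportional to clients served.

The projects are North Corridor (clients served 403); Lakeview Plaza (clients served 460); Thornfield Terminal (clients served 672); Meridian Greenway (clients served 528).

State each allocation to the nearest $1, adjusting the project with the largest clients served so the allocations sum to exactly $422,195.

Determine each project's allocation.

Combined clients served = 2,063.
Raw shares: North Corridor 403/2,063 × $422,195 = 82,474.35; Lakeview Plaza 460/2,063 × $422,195 = 94,139.46; Thornfield Terminal 672/2,063 × $422,195 = 137,525.47; Meridian Greenway 528/2,063 × $422,195 = 108,055.72.
At nearest $1: North Corridor $82,474; Lakeview Plaza $94,139; Thornfield Terminal $137,525; Meridian Greenway $108,056. Sum = $422,194.
Difference $422,195 − $422,194 = +$1 applied to largest clients served (Thornfield Terminal): Thornfield Terminal becomes $137,526.

North Corridor: $82,474; Lakeview Plaza: $94,139; Thornfield Terminal: $137,526; Meridian Greenway: $108,056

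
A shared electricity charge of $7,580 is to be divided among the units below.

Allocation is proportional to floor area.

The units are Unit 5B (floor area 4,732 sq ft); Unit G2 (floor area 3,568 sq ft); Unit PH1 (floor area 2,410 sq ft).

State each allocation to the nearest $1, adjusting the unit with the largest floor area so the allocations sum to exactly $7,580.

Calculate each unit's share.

Floor area total: 4,732 + 3,568 + 2,410 = 10,710.
Unrounded shares: Unit 5B 3,349.07; Unit G2 2,525.25; Unit PH1 1,705.68.
Rounded to nearest $1: Unit 5B $3,349; Unit G2 $2,525; Unit PH1 $1,706. Sum = $7,580.
Rounded total matches; no reconciliation needed.

Unit 5B: $3,349 | Unit G2: $2,525 | Unit PH1: $1,706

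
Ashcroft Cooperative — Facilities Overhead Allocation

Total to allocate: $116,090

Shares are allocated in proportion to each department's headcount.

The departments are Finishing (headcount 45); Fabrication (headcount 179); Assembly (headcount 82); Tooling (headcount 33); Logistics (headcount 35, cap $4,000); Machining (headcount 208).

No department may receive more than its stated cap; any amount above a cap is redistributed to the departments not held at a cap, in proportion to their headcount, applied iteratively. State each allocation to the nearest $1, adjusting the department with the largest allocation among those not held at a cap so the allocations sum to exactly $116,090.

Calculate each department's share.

Combined headcount = 582.
Proportional shares (ignoring caps): Finishing 8,976.03; Fabrication 35,704.66; Assembly 16,356.32; Tooling 6,582.42; Logistics 6,981.36; Machining 41,489.21.
Capped: Logistics ($4,000); remaining pool $112,090 reallocated over remaining headcount 547.
Redistributed shares: Finishing 9,221.30 → $9,221; Fabrication 36,680.27 → $36,680; Assembly 16,803.25 → $16,803; Tooling 6,762.29 → $6,762; Machining 42,622.89 → $42,623.
Rounding difference +$1 applied to Machining → $42,624.

Finishing: $9,221; Fabrication: $36,680; Assembly: $16,803; Tooling: $6,762; Logistics: $4,000; Machining: $42,624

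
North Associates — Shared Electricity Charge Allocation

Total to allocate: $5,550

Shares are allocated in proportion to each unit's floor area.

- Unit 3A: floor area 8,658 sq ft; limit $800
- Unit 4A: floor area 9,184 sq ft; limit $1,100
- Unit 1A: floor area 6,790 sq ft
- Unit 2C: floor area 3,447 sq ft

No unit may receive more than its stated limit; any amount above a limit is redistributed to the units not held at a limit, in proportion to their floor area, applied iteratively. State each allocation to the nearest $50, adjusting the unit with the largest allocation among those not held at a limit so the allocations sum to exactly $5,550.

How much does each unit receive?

Combined floor area = 28,079.
Pro-rata shares before constraints: Unit 3A 1,711.31; Unit 4A 1,815.28; Unit 1A 1,342.09; Unit 2C 681.32.
Cap binds for Unit 3A ($800), Unit 4A ($1,100); remaining pool $3,650 reallocated over remaining floor area 10,237.
Shares after redistribution: Unit 1A 2,420.97 → $2,400; Unit 2C 1,229.03 → $1,250.

Unit 3A: $800 · Unit 4A: $1,100 · Unit 1A: $2,400 · Unit 2C: $1,250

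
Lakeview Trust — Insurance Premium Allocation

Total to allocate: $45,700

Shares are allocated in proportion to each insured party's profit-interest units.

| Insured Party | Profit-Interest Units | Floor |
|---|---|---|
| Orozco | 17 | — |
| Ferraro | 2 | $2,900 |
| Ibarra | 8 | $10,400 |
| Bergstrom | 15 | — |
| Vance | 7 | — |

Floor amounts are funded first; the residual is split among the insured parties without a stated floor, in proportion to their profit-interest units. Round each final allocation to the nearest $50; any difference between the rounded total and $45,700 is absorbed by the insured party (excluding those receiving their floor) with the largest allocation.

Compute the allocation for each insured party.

Orozco: $14,150 | Ferraro: $2,900 | Ibarra: $10,400 | Bergstrom: $12,450 | Vance: $5,800

Guaranteed amounts: Ferraro $2,900; Ibarra $10,400. Remaining pool $32,400.
Remaining pool split over remaining profit-interest units 39: Orozco 14,123.08 → $14,100; Bergstrom 12,461.54 → $12,450; Vance 5,815.38 → $5,800.
Rounding difference +$50 applied to Orozco → $14,150.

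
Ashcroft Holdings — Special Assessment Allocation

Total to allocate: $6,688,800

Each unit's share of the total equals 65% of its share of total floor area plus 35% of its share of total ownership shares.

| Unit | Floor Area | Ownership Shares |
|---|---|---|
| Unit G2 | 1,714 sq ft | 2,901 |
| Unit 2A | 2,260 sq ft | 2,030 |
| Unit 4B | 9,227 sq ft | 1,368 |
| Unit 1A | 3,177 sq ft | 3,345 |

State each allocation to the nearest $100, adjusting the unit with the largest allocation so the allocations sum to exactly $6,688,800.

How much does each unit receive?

Unit G2: $1,159,200 · Unit 2A: $1,092,700 · Unit 4B: $2,781,500 · Unit 1A: $1,655,400

Floor area total 16,378; ownership shares total 9,644.
Composite weights (65% floor area + 35% ownership shares): Unit G2 0.1733; Unit 2A 0.1634; Unit 4B 0.4158; Unit 1A 0.2475.
Proportional shares: Unit G2 1,159,217.58; Unit 2A 1,092,724.11; Unit 4B 2,781,490.36; Unit 1A 1,655,367.95.
Rounded to nearest $100: Unit G2 $1,159,200; Unit 2A $1,092,700; Unit 4B $2,781,500; Unit 1A $1,655,400. Sum = $6,688,800.
Sum already equals the total — no adjustment.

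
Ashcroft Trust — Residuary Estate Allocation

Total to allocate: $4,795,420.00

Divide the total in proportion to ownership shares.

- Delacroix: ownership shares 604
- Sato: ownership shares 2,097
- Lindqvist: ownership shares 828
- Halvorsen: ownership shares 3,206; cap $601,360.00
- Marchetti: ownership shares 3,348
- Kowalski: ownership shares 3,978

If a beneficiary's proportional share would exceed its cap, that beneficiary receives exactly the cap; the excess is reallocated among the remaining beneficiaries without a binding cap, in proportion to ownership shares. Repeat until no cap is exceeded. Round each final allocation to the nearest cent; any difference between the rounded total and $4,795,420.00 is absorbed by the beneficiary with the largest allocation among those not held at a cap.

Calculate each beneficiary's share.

Delacroix: $233,368.24 · Sato: $810,220.53 · Lindqvist: $319,915.40 · Halvorsen: $601,360.00 · Marchetti: $1,293,570.97 · Kowalski: $1,536,984.86

Sum of ownership shares: 14,061.
Unconstrained shares: Delacroix 205,990.5896; Sato 715,169.3151; Lindqvist 282,384.4506; Halvorsen 1,093,387.1361; Marchetti 1,141,815.3872; Kowalski 1,356,673.1214.
Held at cap: Halvorsen ($601,360.00); residual $4,194,060.00 reallocated over remaining ownership shares 10,855.
Redistributed shares: Delacroix 233,368.2395 → $233,368.24; Sato 810,220.5269 → $810,220.53; Lindqvist 319,915.4012 → $319,915.40; Marchetti 1,293,570.9701 → $1,293,570.97; Kowalski 1,536,984.8623 → $1,536,984.86.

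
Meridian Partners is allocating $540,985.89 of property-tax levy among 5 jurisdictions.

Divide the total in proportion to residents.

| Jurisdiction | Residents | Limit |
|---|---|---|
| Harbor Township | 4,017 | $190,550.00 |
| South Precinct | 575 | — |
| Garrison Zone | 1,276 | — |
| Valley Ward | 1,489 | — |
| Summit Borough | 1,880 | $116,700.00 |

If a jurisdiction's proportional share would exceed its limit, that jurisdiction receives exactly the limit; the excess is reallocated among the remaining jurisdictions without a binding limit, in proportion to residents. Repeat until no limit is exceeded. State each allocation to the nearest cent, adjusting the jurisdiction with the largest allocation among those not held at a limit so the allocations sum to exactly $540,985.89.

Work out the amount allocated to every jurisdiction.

Harbor Township: $190,550.00 · South Precinct: $40,238.96 · Garrison Zone: $89,295.51 · Valley Ward: $104,201.42 · Summit Borough: $116,700.00

Sum of residents: 9,237.
Pro-rata shares before constraints: Harbor Township 235,264.7310; South Precinct 33,676.1813; Garrison Zone 74,731.8389; Valley Ward 87,206.6678; Summit Borough 110,106.4711.
Capped: Harbor Township ($190,550.00); balance $350,435.89 reallocated over remaining residents 5,220.
Capped: Summit Borough ($116,700.00); balance $233,735.89 reallocated over remaining residents 3,340.
Redistributed shares: South Precinct 40,238.9631 → $40,238.96; Garrison Zone 89,295.5077 → $89,295.51; Valley Ward 104,201.4192 → $104,201.42.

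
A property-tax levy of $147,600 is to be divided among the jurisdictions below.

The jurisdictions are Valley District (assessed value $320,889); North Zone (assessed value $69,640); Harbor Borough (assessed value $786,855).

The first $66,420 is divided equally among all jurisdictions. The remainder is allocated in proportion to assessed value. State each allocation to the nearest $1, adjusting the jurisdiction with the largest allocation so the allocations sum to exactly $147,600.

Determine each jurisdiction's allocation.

Valley District: $44,265 | North Zone: $26,942 | Harbor Borough: $76,393

Equal tier: $66,420 ÷ 3 = $22,140 apiece.
Remainder $81,180 by assessed value (total 1,177,384): Valley District 22,125.13 → $22,125; North Zone 4,801.64 → $4,802; Harbor Borough 54,253.23 → $54,253.
Totals: Valley District $22,140 + $22,125 = $44,265; North Zone $22,140 + $4,802 = $26,942; Harbor Borough $22,140 + $54,253 = $76,393.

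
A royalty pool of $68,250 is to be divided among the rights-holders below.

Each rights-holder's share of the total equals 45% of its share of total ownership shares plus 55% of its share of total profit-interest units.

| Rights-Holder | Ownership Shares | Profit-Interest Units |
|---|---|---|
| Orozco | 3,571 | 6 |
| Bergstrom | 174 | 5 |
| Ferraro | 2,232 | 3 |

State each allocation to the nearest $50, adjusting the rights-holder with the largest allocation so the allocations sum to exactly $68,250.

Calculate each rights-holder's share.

Ownership shares total 5,977; profit-interest units total 14.
Blended shares (45% ownership shares + 55% profit-interest units): Orozco 0.5046; Bergstrom 0.2095; Ferraro 0.2859.
Pro-rata amounts: Orozco 34,436.90; Bergstrom 14,300.34; Ferraro 19,512.76.
Rounded to nearest $50: Orozco $34,450; Bergstrom $14,300; Ferraro $19,500. Sum = $68,250.
No rounding difference to absorb.

Orozco: $34,450 | Bergstrom: $14,300 | Ferraro: $19,500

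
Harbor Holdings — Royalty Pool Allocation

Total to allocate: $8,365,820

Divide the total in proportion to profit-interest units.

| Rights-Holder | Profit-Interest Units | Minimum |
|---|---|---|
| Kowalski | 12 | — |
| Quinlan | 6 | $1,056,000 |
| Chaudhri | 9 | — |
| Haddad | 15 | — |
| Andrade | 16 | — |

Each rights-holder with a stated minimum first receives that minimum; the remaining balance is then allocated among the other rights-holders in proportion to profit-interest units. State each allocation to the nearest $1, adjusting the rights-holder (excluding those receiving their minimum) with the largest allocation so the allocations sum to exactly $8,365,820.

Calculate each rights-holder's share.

Guaranteed amounts: Quinlan $1,056,000. Balance $7,309,820.
Balance split over remaining profit-interest units 52: Kowalski 1,686,881.54 → $1,686,882; Chaudhri 1,265,161.15 → $1,265,161; Haddad 2,108,601.92 → $2,108,602; Andrade 2,249,175.38 → $2,249,175.

Kowalski: $1,686,882; Quinlan: $1,056,000; Chaudhri: $1,265,161; Haddad: $2,108,602; Andrade: $2,249,175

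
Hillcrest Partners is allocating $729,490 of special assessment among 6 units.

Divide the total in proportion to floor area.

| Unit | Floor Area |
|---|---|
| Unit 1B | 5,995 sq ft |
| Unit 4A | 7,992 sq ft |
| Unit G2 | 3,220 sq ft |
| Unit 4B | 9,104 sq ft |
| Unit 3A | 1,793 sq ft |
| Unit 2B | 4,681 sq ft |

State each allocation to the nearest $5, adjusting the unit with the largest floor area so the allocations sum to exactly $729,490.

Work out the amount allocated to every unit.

Unit 1B: $133,395 | Unit 4A: $177,830 | Unit G2: $71,645 | Unit 4B: $202,570 | Unit 3A: $39,895 | Unit 2B: $104,155

Sum of floor area: 5,995 + 7,992 + 3,220 + 9,104 + 1,793 + 4,681 = 32,785.
Pro-rata amounts: Unit 1B 133,393.09; Unit 4A 177,827.79; Unit G2 71,647.33; Unit 4B 202,570.60; Unit 3A 39,895.55; Unit 2B 104,155.64.
After rounding ($5): Unit 1B $133,395; Unit 4A $177,830; Unit G2 $71,645; Unit 4B $202,570; Unit 3A $39,895; Unit 2B $104,155. Sum = $729,490.
Rounded total matches; no reconciliation needed.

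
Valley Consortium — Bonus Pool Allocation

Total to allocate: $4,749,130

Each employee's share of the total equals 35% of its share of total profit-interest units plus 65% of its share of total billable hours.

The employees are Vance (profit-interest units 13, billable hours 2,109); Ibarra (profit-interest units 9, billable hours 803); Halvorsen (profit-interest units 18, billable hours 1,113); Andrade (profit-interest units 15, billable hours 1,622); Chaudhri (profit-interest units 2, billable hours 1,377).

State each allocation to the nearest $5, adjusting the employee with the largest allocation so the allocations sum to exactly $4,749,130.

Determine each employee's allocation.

Totals — profit-interest units 57, billable hours 7,024.
Blended shares (35% profit-interest units + 65% billable hours): Vance 0.2750; Ibarra 0.1296; Halvorsen 0.2135; Andrade 0.2422; Chaudhri 0.1397.
Unrounded shares: Vance 1,305,968.64; Ibarra 615,357.45; Halvorsen 1,014,049.36; Andrade 1,150,262.66; Chaudhri 663,491.90.
At nearest $5: Vance $1,305,970; Ibarra $615,355; Halvorsen $1,014,050; Andrade $1,150,265; Chaudhri $663,490. Sum = $4,749,130.
No rounding difference to absorb.

Vance: $1,305,970 · Ibarra: $615,355 · Halvorsen: $1,014,050 · Andrade: $1,150,265 · Chaudhri: $663,490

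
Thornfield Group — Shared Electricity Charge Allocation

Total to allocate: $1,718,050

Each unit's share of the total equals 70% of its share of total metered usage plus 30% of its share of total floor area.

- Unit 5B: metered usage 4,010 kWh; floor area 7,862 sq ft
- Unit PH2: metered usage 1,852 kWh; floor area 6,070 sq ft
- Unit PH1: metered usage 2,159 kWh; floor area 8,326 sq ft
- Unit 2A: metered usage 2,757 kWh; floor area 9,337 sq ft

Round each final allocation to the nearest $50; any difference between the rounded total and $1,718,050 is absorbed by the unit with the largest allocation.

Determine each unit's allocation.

Metered usage total 10,778; floor area total 31,595.
Combined weights (70% metered usage + 30% floor area): Unit 5B 0.3351; Unit PH2 0.1779; Unit PH1 0.2193; Unit 2A 0.2677.
Raw shares: Unit 5B 575,699.62; Unit PH2 305,671.60; Unit PH1 376,729.94; Unit 2A 459,948.83.
At nearest $50: Unit 5B $575,700; Unit PH2 $305,650; Unit PH1 $376,750; Unit 2A $459,950. Sum = $1,718,050.
No rounding difference to absorb.

Unit 5B: $575,700 · Unit PH2: $305,650 · Unit PH1: $376,750 · Unit 2A: $459,950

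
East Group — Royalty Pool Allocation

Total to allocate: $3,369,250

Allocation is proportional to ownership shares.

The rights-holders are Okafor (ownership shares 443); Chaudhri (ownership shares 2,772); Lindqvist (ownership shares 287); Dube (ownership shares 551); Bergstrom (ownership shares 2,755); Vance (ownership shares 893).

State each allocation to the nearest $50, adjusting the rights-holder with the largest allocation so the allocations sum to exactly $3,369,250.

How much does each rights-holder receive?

Okafor: $193,800; Chaudhri: $1,212,800; Lindqvist: $125,550; Dube: $241,050; Bergstrom: $1,205,350; Vance: $390,700

Ownership shares total: 7,701.
Raw shares: Okafor 443/7,701 × $3,369,250 = 193,816.10; Chaudhri 2,772/7,701 × $3,369,250 = 1,212,772.50; Lindqvist 287/7,701 × $3,369,250 = 125,564.83; Dube 551/7,701 × $3,369,250 = 241,066.97; Bergstrom 2,755/7,701 × $3,369,250 = 1,205,334.86; Vance 893/7,701 × $3,369,250 = 390,694.75.
At nearest $50: Okafor $193,800; Chaudhri $1,212,750; Lindqvist $125,550; Dube $241,050; Bergstrom $1,205,350; Vance $390,700. Sum = $3,369,200.
Difference $3,369,250 − $3,369,200 = +$50 applied to largest allocation (Chaudhri): Chaudhri becomes $1,212,800.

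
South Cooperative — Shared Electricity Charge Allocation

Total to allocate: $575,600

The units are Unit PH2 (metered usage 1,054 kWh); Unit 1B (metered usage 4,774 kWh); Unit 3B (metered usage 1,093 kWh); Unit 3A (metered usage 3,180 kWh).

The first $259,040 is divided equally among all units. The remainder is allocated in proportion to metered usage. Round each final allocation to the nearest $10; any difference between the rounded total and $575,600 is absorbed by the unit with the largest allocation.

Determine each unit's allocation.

Unit PH2: $97,790; Unit 1B: $214,380; Unit 3B: $99,010; Unit 3A: $164,420

First tranche $259,040 split equally: $64,760 each.
Remainder $316,560 by metered usage (total 10,101): Unit PH2 33,031.80 → $33,030; Unit 1B 149,614.64 → $149,610; Unit 3B 34,254.04 → $34,250; Unit 3A 99,659.52 → $99,660.
Rounding difference +$10 on remainder applied to Unit 1B.
Totals: Unit PH2 $64,760 + $33,030 = $97,790; Unit 1B $64,760 + $149,620 = $214,380; Unit 3B $64,760 + $34,250 = $99,010; Unit 3A $64,760 + $99,660 = $164,420.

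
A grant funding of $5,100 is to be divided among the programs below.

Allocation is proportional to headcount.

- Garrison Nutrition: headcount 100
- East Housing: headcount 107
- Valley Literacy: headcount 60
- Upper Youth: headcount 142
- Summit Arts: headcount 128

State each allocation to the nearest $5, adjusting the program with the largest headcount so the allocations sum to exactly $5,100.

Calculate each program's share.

Headcount total: 100 + 107 + 60 + 142 + 128 = 537.
Unrounded shares: Garrison Nutrition 949.72; East Housing 1,016.20; Valley Literacy 569.83; Upper Youth 1,348.60; Summit Arts 1,215.64.
At nearest $5: Garrison Nutrition $950; East Housing $1,015; Valley Literacy $570; Upper Youth $1,350; Summit Arts $1,215. Sum = $5,100.
Rounded total matches; no reconciliation needed.

Garrison Nutrition: $950 · East Housing: $1,015 · Valley Literacy: $570 · Upper Youth: $1,350 · Summit Arts: $1,215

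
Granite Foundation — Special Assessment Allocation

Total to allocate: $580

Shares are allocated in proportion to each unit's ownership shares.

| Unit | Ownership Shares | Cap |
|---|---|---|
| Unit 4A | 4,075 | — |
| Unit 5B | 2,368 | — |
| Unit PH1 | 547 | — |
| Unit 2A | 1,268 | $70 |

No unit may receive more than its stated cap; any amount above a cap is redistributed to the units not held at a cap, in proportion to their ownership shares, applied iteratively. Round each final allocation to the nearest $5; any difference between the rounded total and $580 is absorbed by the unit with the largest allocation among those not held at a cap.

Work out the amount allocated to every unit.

Total ownership shares = 8,258.
Proportional shares (ignoring caps): Unit 4A 286.21; Unit 5B 166.32; Unit PH1 38.42; Unit 2A 89.06.
Capped: Unit 2A ($70); residual $510 reallocated over remaining ownership shares 6,990.
Redistributed shares: Unit 4A 297.32 → $295; Unit 5B 172.77 → $175; Unit PH1 39.91 → $40.

Unit 4A: $295; Unit 5B: $175; Unit PH1: $40; Unit 2A: $70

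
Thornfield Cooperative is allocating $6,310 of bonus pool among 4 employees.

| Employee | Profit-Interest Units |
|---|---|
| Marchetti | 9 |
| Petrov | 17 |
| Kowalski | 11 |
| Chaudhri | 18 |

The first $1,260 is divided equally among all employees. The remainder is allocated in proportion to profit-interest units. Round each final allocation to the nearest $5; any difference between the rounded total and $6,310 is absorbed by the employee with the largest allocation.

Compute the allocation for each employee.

Marchetti: $1,140 · Petrov: $1,875 · Kowalski: $1,325 · Chaudhri: $1,970

$1,260 shared equally gives $315 per employee.
Remainder $5,050 by profit-interest units (total 55): Marchetti 826.36 → $825; Petrov 1,560.91 → $1,560; Kowalski 1,010.00 → $1,010; Chaudhri 1,652.73 → $1,655.
Totals: Marchetti $315 + $825 = $1,140; Petrov $315 + $1,560 = $1,875; Kowalski $315 + $1,010 = $1,325; Chaudhri $315 + $1,655 = $1,970.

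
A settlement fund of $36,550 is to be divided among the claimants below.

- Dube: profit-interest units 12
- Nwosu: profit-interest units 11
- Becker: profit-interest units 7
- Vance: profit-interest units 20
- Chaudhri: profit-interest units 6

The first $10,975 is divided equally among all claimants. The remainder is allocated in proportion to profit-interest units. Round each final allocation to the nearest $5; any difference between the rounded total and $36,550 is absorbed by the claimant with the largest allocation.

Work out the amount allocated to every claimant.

Equal tier: $10,975 ÷ 5 = $2,195 apiece.
Remainder $25,575 by profit-interest units (total 56): Dube 5,480.36 → $5,480; Nwosu 5,023.66 → $5,025; Becker 3,196.88 → $3,195; Vance 9,133.93 → $9,135; Chaudhri 2,740.18 → $2,740.
Totals: Dube $2,195 + $5,480 = $7,675; Nwosu $2,195 + $5,025 = $7,220; Becker $2,195 + $3,195 = $5,390; Vance $2,195 + $9,135 = $11,330; Chaudhri $2,195 + $2,740 = $4,935.

Dube: $7,675 | Nwosu: $7,220 | Becker: $5,390 | Vance: $11,330 | Chaudhri: $4,935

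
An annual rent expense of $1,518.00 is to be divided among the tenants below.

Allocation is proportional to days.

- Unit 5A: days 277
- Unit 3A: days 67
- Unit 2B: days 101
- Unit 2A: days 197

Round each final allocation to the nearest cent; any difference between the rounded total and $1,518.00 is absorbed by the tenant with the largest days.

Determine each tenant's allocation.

Days total: 277 + 67 + 101 + 197 = 642.
Raw shares: Unit 5A 654.9626; Unit 3A 158.4206; Unit 2B 238.8131; Unit 2A 465.8037.
After rounding (cent): Unit 5A $654.96; Unit 3A $158.42; Unit 2B $238.81; Unit 2A $465.80. Sum = $1,517.99.
Difference $1,518.00 − $1,517.99 = +$0.01 applied to largest days (Unit 5A): Unit 5A becomes $654.97.

Unit 5A: $654.97; Unit 3A: $158.42; Unit 2B: $238.81; Unit 2A: $465.80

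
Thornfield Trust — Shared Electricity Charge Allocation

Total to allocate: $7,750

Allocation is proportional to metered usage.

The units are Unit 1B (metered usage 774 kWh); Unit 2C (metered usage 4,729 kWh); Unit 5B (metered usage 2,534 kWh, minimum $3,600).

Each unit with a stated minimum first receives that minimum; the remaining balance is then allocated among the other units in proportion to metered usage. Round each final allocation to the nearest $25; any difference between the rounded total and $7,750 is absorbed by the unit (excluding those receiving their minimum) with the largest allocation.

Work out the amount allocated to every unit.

Unit 1B: $575 | Unit 2C: $3,575 | Unit 5B: $3,600

Minimums first: Unit 5B $3,600. Residual $4,150.
Residual split over remaining metered usage 5,503: Unit 1B 583.70 → $575; Unit 2C 3,566.30 → $3,575.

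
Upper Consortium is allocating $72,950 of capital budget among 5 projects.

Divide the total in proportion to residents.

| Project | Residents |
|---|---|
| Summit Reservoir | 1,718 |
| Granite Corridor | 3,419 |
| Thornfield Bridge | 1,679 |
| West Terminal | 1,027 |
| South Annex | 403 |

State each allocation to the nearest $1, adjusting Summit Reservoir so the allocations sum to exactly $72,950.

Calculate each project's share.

Sum of residents: 8,246.
Unrounded shares: Summit Reservoir 1,718/8,246 × $72,950 = 15,198.65; Granite Corridor 3,419/8,246 × $72,950 = 30,246.91; Thornfield Bridge 1,679/8,246 × $72,950 = 14,853.63; West Terminal 1,027/8,246 × $72,950 = 9,085.57; South Annex 403/8,246 × $72,950 = 3,565.23.
At nearest $1: Summit Reservoir $15,199; Granite Corridor $30,247; Thornfield Bridge $14,854; West Terminal $9,086; South Annex $3,565. Sum = $72,951.
Difference $72,950 − $72,951 = −$1 applied to Summit Reservoir: Summit Reservoir becomes $15,198.

Summit Reservoir: $15,198 · Granite Corridor: $30,247 · Thornfield Bridge: $14,854 · West Terminal: $9,086 · South Annex: $3,565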